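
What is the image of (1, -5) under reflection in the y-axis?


Reflection across y-axis: (x, y) -> (-x, y)
(1, -5) -> (-1, -5)

(-1, -5)


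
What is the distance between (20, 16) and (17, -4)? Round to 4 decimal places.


d = sqrt((17-20)^2 + (-4-16)^2) = 20.2237

20.2237


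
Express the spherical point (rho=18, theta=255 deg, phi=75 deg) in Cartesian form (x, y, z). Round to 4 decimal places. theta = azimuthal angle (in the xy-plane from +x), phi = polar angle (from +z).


x = 18 * sin(75) * cos(255) = -4.5
y = 18 * sin(75) * sin(255) = -16.7942
z = 18 * cos(75) = 4.6587

(-4.5, -16.7942, 4.6587)


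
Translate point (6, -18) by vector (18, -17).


Translation: (x+dx, y+dy) = (6+18, -18+-17) = (24, -35)

(24, -35)


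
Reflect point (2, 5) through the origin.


Reflection through origin: (x, y) -> (-x, -y)
(2, 5) -> (-2, -5)

(-2, -5)


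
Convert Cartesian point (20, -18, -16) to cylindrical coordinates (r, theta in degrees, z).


r = sqrt(20^2 + (-18)^2) = 26.9072
theta = atan2(-18, 20) = 318.0128 deg
z = -16

r = 26.9072, theta = 318.0128 deg, z = -16


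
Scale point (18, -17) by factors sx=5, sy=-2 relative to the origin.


Scaling: (x*sx, y*sy) = (18*5, -17*-2) = (90, 34)

(90, 34)


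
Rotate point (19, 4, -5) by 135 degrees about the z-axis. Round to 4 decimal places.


x' = 19*cos(135) - 4*sin(135) = -16.2635
y' = 19*sin(135) + 4*cos(135) = 10.6066
z' = -5

(-16.2635, 10.6066, -5)


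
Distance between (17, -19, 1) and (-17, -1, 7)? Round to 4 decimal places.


d = sqrt((-17-17)^2 + (-1--19)^2 + (7-1)^2) = 38.9358

38.9358


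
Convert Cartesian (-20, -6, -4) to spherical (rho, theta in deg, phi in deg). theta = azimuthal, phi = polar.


rho = sqrt((-20)^2 + (-6)^2 + (-4)^2) = 21.2603
theta = atan2(-6, -20) = 196.6992 deg
phi = acos(-4/21.2603) = 100.8445 deg

rho = 21.2603, theta = 196.6992 deg, phi = 100.8445 deg


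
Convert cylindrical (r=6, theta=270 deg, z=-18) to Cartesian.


x = 6 * cos(270) = 0
y = 6 * sin(270) = -6
z = -18

(0, -6, -18)


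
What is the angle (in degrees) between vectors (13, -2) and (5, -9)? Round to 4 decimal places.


dot = 13*5 + -2*-9 = 83
|u| = 13.1529, |v| = 10.2956
cos(angle) = 0.6129
angle = 52.1992 degrees

52.1992 degrees


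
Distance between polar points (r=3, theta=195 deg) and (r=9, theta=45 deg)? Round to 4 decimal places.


d = sqrt(r1^2 + r2^2 - 2*r1*r2*cos(t2-t1))
d = sqrt(3^2 + 9^2 - 2*3*9*cos(45-195)) = 11.6947

11.6947


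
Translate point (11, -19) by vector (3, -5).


Translation: (x+dx, y+dy) = (11+3, -19+-5) = (14, -24)

(14, -24)


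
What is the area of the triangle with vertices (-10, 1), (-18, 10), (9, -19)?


Area = |x1(y2-y3) + x2(y3-y1) + x3(y1-y2)| / 2
= |-10*(10--19) + -18*(-19-1) + 9*(1-10)| / 2
= 5.5

5.5


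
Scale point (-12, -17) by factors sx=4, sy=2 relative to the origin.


Scaling: (x*sx, y*sy) = (-12*4, -17*2) = (-48, -34)

(-48, -34)


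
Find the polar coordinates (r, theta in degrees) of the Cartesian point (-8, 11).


r = sqrt((-8)^2 + 11^2) = 13.6015
theta = atan2(11, -8) = 126.0274 degrees

r = 13.6015, theta = 126.0274 degrees


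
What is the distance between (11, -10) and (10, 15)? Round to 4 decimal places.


d = sqrt((10-11)^2 + (15--10)^2) = 25.02

25.02


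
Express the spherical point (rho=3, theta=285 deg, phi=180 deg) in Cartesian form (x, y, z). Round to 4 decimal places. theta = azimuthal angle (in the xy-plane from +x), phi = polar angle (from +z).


x = 3 * sin(180) * cos(285) = 0
y = 3 * sin(180) * sin(285) = 0
z = 3 * cos(180) = -3

(0, 0, -3)


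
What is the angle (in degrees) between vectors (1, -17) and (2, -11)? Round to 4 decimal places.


dot = 1*2 + -17*-11 = 189
|u| = 17.0294, |v| = 11.1803
cos(angle) = 0.9927
angle = 6.9384 degrees

6.9384 degrees


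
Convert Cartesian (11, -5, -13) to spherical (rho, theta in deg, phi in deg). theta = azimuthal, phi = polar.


rho = sqrt(11^2 + (-5)^2 + (-13)^2) = 17.7482
theta = atan2(-5, 11) = 335.556 deg
phi = acos(-13/17.7482) = 137.0936 deg

rho = 17.7482, theta = 335.556 deg, phi = 137.0936 deg


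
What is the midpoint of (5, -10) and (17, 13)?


Midpoint = ((5+17)/2, (-10+13)/2) = (11, 1.5)

(11, 1.5)


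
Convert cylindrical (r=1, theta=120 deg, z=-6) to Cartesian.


x = 1 * cos(120) = -0.5
y = 1 * sin(120) = 0.866
z = -6

(-0.5, 0.866, -6)


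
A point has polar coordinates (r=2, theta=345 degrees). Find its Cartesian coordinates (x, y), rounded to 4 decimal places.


x = 2 * cos(345) = 1.9319
y = 2 * sin(345) = -0.5176

(1.9319, -0.5176)


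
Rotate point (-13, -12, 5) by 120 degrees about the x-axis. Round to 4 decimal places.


x' = -13
y' = -12*cos(120) - 5*sin(120) = 1.6699
z' = -12*sin(120) + 5*cos(120) = -12.8923

(-13, 1.6699, -12.8923)


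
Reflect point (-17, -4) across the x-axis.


Reflection across x-axis: (x, y) -> (x, -y)
(-17, -4) -> (-17, 4)

(-17, 4)


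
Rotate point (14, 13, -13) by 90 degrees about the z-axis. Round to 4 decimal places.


x' = 14*cos(90) - 13*sin(90) = -13
y' = 14*sin(90) + 13*cos(90) = 14
z' = -13

(-13, 14, -13)


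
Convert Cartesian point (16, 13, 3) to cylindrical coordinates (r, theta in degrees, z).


r = sqrt(16^2 + 13^2) = 20.6155
theta = atan2(13, 16) = 39.0939 deg
z = 3

r = 20.6155, theta = 39.0939 deg, z = 3


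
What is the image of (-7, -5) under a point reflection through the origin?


Reflection through origin: (x, y) -> (-x, -y)
(-7, -5) -> (7, 5)

(7, 5)


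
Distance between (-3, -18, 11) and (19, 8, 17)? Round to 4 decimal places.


d = sqrt((19--3)^2 + (8--18)^2 + (17-11)^2) = 34.5832

34.5832


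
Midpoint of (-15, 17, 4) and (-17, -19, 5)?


Midpoint = ((-15+-17)/2, (17+-19)/2, (4+5)/2) = (-16, -1, 4.5)

(-16, -1, 4.5)


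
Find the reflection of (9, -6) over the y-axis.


Reflection across y-axis: (x, y) -> (-x, y)
(9, -6) -> (-9, -6)

(-9, -6)


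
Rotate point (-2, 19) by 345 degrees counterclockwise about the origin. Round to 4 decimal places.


x' = -2*cos(345) - 19*sin(345) = 2.9857
y' = -2*sin(345) + 19*cos(345) = 18.8702

(2.9857, 18.8702)


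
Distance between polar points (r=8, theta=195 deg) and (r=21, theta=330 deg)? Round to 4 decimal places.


d = sqrt(r1^2 + r2^2 - 2*r1*r2*cos(t2-t1))
d = sqrt(8^2 + 21^2 - 2*8*21*cos(330-195)) = 27.2505

27.2505


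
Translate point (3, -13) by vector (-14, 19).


Translation: (x+dx, y+dy) = (3+-14, -13+19) = (-11, 6)

(-11, 6)


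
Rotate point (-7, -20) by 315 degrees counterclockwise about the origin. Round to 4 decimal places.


x' = -7*cos(315) - -20*sin(315) = -19.0919
y' = -7*sin(315) + -20*cos(315) = -9.1924

(-19.0919, -9.1924)


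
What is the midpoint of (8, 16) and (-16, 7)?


Midpoint = ((8+-16)/2, (16+7)/2) = (-4, 11.5)

(-4, 11.5)


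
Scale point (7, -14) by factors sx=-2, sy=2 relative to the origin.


Scaling: (x*sx, y*sy) = (7*-2, -14*2) = (-14, -28)

(-14, -28)


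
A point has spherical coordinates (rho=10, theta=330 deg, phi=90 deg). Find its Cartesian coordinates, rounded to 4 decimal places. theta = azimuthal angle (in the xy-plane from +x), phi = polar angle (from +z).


x = 10 * sin(90) * cos(330) = 8.6603
y = 10 * sin(90) * sin(330) = -5
z = 10 * cos(90) = 0

(8.6603, -5, 0)


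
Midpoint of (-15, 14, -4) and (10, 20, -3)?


Midpoint = ((-15+10)/2, (14+20)/2, (-4+-3)/2) = (-2.5, 17, -3.5)

(-2.5, 17, -3.5)


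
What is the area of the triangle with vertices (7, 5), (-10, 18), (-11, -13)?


Area = |x1(y2-y3) + x2(y3-y1) + x3(y1-y2)| / 2
= |7*(18--13) + -10*(-13-5) + -11*(5-18)| / 2
= 270

270


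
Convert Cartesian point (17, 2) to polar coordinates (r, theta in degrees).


r = sqrt(17^2 + 2^2) = 17.1172
theta = atan2(2, 17) = 6.7098 degrees

r = 17.1172, theta = 6.7098 degrees


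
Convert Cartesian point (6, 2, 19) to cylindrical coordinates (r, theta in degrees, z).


r = sqrt(6^2 + 2^2) = 6.3246
theta = atan2(2, 6) = 18.4349 deg
z = 19

r = 6.3246, theta = 18.4349 deg, z = 19


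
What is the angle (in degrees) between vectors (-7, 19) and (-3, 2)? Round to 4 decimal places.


dot = -7*-3 + 19*2 = 59
|u| = 20.2485, |v| = 3.6056
cos(angle) = 0.8081
angle = 36.0851 degrees

36.0851 degrees


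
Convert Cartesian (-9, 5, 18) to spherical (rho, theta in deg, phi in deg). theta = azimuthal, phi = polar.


rho = sqrt((-9)^2 + 5^2 + 18^2) = 20.7364
theta = atan2(5, -9) = 150.9454 deg
phi = acos(18/20.7364) = 29.7687 deg

rho = 20.7364, theta = 150.9454 deg, phi = 29.7687 deg


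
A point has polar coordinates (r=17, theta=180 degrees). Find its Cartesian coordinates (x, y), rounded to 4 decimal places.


x = 17 * cos(180) = -17
y = 17 * sin(180) = 0

(-17, 0)


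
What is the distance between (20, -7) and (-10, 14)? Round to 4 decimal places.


d = sqrt((-10-20)^2 + (14--7)^2) = 36.6197

36.6197


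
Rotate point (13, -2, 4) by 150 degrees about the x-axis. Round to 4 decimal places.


x' = 13
y' = -2*cos(150) - 4*sin(150) = -0.2679
z' = -2*sin(150) + 4*cos(150) = -4.4641

(13, -0.2679, -4.4641)


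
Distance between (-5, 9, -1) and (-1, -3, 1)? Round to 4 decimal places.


d = sqrt((-1--5)^2 + (-3-9)^2 + (1--1)^2) = 12.8062

12.8062


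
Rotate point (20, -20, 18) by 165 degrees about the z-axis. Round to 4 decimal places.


x' = 20*cos(165) - -20*sin(165) = -14.1421
y' = 20*sin(165) + -20*cos(165) = 24.4949
z' = 18

(-14.1421, 24.4949, 18)


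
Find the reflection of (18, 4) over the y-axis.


Reflection across y-axis: (x, y) -> (-x, y)
(18, 4) -> (-18, 4)

(-18, 4)


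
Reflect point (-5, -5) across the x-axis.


Reflection across x-axis: (x, y) -> (x, -y)
(-5, -5) -> (-5, 5)

(-5, 5)


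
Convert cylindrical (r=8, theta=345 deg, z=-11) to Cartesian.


x = 8 * cos(345) = 7.7274
y = 8 * sin(345) = -2.0706
z = -11

(7.7274, -2.0706, -11)


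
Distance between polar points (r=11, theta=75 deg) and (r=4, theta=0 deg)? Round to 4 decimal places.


d = sqrt(r1^2 + r2^2 - 2*r1*r2*cos(t2-t1))
d = sqrt(11^2 + 4^2 - 2*11*4*cos(0-75)) = 10.6876

10.6876


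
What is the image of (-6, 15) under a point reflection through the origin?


Reflection through origin: (x, y) -> (-x, -y)
(-6, 15) -> (6, -15)

(6, -15)


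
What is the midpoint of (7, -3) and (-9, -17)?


Midpoint = ((7+-9)/2, (-3+-17)/2) = (-1, -10)

(-1, -10)


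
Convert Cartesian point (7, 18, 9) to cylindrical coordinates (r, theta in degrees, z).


r = sqrt(7^2 + 18^2) = 19.3132
theta = atan2(18, 7) = 68.7495 deg
z = 9

r = 19.3132, theta = 68.7495 deg, z = 9


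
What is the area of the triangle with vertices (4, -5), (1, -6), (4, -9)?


Area = |x1(y2-y3) + x2(y3-y1) + x3(y1-y2)| / 2
= |4*(-6--9) + 1*(-9--5) + 4*(-5--6)| / 2
= 6

6


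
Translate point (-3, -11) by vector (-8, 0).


Translation: (x+dx, y+dy) = (-3+-8, -11+0) = (-11, -11)

(-11, -11)


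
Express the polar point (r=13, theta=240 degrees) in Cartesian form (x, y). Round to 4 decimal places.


x = 13 * cos(240) = -6.5
y = 13 * sin(240) = -11.2583

(-6.5, -11.2583)


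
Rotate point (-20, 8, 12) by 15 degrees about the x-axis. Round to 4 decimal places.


x' = -20
y' = 8*cos(15) - 12*sin(15) = 4.6216
z' = 8*sin(15) + 12*cos(15) = 13.6617

(-20, 4.6216, 13.6617)


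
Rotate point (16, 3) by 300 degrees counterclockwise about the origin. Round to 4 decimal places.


x' = 16*cos(300) - 3*sin(300) = 10.5981
y' = 16*sin(300) + 3*cos(300) = -12.3564

(10.5981, -12.3564)


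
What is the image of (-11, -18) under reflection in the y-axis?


Reflection across y-axis: (x, y) -> (-x, y)
(-11, -18) -> (11, -18)

(11, -18)


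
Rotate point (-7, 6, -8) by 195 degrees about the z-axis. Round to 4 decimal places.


x' = -7*cos(195) - 6*sin(195) = 8.3144
y' = -7*sin(195) + 6*cos(195) = -3.9838
z' = -8

(8.3144, -3.9838, -8)


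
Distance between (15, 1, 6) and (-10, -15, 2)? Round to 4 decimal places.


d = sqrt((-10-15)^2 + (-15-1)^2 + (2-6)^2) = 29.95

29.95


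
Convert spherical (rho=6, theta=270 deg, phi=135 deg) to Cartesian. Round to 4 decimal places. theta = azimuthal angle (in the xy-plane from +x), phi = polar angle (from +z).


x = 6 * sin(135) * cos(270) = 0
y = 6 * sin(135) * sin(270) = -4.2426
z = 6 * cos(135) = -4.2426

(0, -4.2426, -4.2426)


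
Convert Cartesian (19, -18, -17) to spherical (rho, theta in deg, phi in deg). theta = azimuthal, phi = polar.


rho = sqrt(19^2 + (-18)^2 + (-17)^2) = 31.209
theta = atan2(-18, 19) = 316.5482 deg
phi = acos(-17/31.209) = 123.0052 deg

rho = 31.209, theta = 316.5482 deg, phi = 123.0052 deg


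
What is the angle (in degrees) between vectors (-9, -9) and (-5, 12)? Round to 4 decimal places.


dot = -9*-5 + -9*12 = -63
|u| = 12.7279, |v| = 13
cos(angle) = -0.3807
angle = 112.3801 degrees

112.3801 degrees


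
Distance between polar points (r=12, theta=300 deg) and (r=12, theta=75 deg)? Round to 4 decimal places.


d = sqrt(r1^2 + r2^2 - 2*r1*r2*cos(t2-t1))
d = sqrt(12^2 + 12^2 - 2*12*12*cos(75-300)) = 22.1731

22.1731


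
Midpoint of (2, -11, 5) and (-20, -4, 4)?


Midpoint = ((2+-20)/2, (-11+-4)/2, (5+4)/2) = (-9, -7.5, 4.5)

(-9, -7.5, 4.5)


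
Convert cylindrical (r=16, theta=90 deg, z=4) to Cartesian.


x = 16 * cos(90) = 0
y = 16 * sin(90) = 16
z = 4

(0, 16, 4)


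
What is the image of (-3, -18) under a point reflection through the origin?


Reflection through origin: (x, y) -> (-x, -y)
(-3, -18) -> (3, 18)

(3, 18)


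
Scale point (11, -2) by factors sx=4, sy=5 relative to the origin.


Scaling: (x*sx, y*sy) = (11*4, -2*5) = (44, -10)

(44, -10)


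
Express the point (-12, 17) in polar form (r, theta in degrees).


r = sqrt((-12)^2 + 17^2) = 20.8087
theta = atan2(17, -12) = 125.2176 degrees

r = 20.8087, theta = 125.2176 degrees


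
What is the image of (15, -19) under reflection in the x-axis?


Reflection across x-axis: (x, y) -> (x, -y)
(15, -19) -> (15, 19)

(15, 19)


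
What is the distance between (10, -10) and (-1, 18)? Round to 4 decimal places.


d = sqrt((-1-10)^2 + (18--10)^2) = 30.0832

30.0832


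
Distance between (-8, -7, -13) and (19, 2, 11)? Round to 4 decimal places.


d = sqrt((19--8)^2 + (2--7)^2 + (11--13)^2) = 37.229

37.229


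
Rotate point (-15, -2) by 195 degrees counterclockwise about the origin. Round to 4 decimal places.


x' = -15*cos(195) - -2*sin(195) = 13.9712
y' = -15*sin(195) + -2*cos(195) = 5.8141

(13.9712, 5.8141)


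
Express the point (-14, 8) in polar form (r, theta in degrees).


r = sqrt((-14)^2 + 8^2) = 16.1245
theta = atan2(8, -14) = 150.2551 degrees

r = 16.1245, theta = 150.2551 degrees


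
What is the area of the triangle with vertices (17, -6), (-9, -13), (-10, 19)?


Area = |x1(y2-y3) + x2(y3-y1) + x3(y1-y2)| / 2
= |17*(-13-19) + -9*(19--6) + -10*(-6--13)| / 2
= 419.5

419.5


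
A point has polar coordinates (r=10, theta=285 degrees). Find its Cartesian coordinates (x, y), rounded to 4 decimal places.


x = 10 * cos(285) = 2.5882
y = 10 * sin(285) = -9.6593

(2.5882, -9.6593)


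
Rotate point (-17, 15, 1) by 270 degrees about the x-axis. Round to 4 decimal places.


x' = -17
y' = 15*cos(270) - 1*sin(270) = 1
z' = 15*sin(270) + 1*cos(270) = -15

(-17, 1, -15)


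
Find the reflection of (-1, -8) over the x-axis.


Reflection across x-axis: (x, y) -> (x, -y)
(-1, -8) -> (-1, 8)

(-1, 8)


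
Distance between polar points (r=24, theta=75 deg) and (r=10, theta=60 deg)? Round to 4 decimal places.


d = sqrt(r1^2 + r2^2 - 2*r1*r2*cos(t2-t1))
d = sqrt(24^2 + 10^2 - 2*24*10*cos(60-75)) = 14.5724

14.5724


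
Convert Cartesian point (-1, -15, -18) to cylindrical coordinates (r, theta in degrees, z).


r = sqrt((-1)^2 + (-15)^2) = 15.0333
theta = atan2(-15, -1) = 266.1859 deg
z = -18

r = 15.0333, theta = 266.1859 deg, z = -18


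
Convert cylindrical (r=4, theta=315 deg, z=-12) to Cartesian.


x = 4 * cos(315) = 2.8284
y = 4 * sin(315) = -2.8284
z = -12

(2.8284, -2.8284, -12)


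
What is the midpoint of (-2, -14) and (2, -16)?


Midpoint = ((-2+2)/2, (-14+-16)/2) = (0, -15)

(0, -15)


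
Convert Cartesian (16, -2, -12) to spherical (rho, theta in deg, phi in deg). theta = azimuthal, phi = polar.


rho = sqrt(16^2 + (-2)^2 + (-12)^2) = 20.0998
theta = atan2(-2, 16) = 352.875 deg
phi = acos(-12/20.0998) = 126.6569 deg

rho = 20.0998, theta = 352.875 deg, phi = 126.6569 deg


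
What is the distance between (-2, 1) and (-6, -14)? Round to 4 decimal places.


d = sqrt((-6--2)^2 + (-14-1)^2) = 15.5242

15.5242


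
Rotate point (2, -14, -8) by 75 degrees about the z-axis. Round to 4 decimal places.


x' = 2*cos(75) - -14*sin(75) = 14.0406
y' = 2*sin(75) + -14*cos(75) = -1.6916
z' = -8

(14.0406, -1.6916, -8)


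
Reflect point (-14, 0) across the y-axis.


Reflection across y-axis: (x, y) -> (-x, y)
(-14, 0) -> (14, 0)

(14, 0)


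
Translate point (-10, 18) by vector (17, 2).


Translation: (x+dx, y+dy) = (-10+17, 18+2) = (7, 20)

(7, 20)


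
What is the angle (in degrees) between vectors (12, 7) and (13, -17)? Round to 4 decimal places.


dot = 12*13 + 7*-17 = 37
|u| = 13.8924, |v| = 21.4009
cos(angle) = 0.1244
angle = 82.8511 degrees

82.8511 degrees


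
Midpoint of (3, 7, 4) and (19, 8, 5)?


Midpoint = ((3+19)/2, (7+8)/2, (4+5)/2) = (11, 7.5, 4.5)

(11, 7.5, 4.5)


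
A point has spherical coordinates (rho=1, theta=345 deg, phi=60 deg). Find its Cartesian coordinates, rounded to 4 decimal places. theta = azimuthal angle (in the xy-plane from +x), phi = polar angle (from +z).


x = 1 * sin(60) * cos(345) = 0.8365
y = 1 * sin(60) * sin(345) = -0.2241
z = 1 * cos(60) = 0.5

(0.8365, -0.2241, 0.5)


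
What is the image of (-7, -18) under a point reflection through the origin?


Reflection through origin: (x, y) -> (-x, -y)
(-7, -18) -> (7, 18)

(7, 18)


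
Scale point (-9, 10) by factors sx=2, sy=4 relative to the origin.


Scaling: (x*sx, y*sy) = (-9*2, 10*4) = (-18, 40)

(-18, 40)


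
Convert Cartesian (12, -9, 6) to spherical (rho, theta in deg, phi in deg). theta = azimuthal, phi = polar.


rho = sqrt(12^2 + (-9)^2 + 6^2) = 16.1555
theta = atan2(-9, 12) = 323.1301 deg
phi = acos(6/16.1555) = 68.1986 deg

rho = 16.1555, theta = 323.1301 deg, phi = 68.1986 deg


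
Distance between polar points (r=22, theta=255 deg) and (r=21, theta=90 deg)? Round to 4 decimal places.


d = sqrt(r1^2 + r2^2 - 2*r1*r2*cos(t2-t1))
d = sqrt(22^2 + 21^2 - 2*22*21*cos(90-255)) = 42.6323

42.6323


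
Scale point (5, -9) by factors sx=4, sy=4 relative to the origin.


Scaling: (x*sx, y*sy) = (5*4, -9*4) = (20, -36)

(20, -36)


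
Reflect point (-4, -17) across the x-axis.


Reflection across x-axis: (x, y) -> (x, -y)
(-4, -17) -> (-4, 17)

(-4, 17)


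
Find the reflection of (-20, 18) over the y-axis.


Reflection across y-axis: (x, y) -> (-x, y)
(-20, 18) -> (20, 18)

(20, 18)


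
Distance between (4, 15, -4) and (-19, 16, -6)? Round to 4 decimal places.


d = sqrt((-19-4)^2 + (16-15)^2 + (-6--4)^2) = 23.1084

23.1084


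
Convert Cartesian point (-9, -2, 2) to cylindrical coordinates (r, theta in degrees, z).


r = sqrt((-9)^2 + (-2)^2) = 9.2195
theta = atan2(-2, -9) = 192.5288 deg
z = 2

r = 9.2195, theta = 192.5288 deg, z = 2


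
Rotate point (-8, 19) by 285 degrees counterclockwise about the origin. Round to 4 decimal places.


x' = -8*cos(285) - 19*sin(285) = 16.282
y' = -8*sin(285) + 19*cos(285) = 12.645

(16.282, 12.645)


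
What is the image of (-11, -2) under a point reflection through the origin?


Reflection through origin: (x, y) -> (-x, -y)
(-11, -2) -> (11, 2)

(11, 2)


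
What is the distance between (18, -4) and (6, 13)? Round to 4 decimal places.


d = sqrt((6-18)^2 + (13--4)^2) = 20.8087

20.8087


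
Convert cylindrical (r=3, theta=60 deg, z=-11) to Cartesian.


x = 3 * cos(60) = 1.5
y = 3 * sin(60) = 2.5981
z = -11

(1.5, 2.5981, -11)


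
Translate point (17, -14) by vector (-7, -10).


Translation: (x+dx, y+dy) = (17+-7, -14+-10) = (10, -24)

(10, -24)


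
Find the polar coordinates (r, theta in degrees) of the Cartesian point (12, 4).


r = sqrt(12^2 + 4^2) = 12.6491
theta = atan2(4, 12) = 18.4349 degrees

r = 12.6491, theta = 18.4349 degrees


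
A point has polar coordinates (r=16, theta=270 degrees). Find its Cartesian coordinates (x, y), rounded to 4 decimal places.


x = 16 * cos(270) = 0
y = 16 * sin(270) = -16

(0, -16)


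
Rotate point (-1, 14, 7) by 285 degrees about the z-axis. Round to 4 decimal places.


x' = -1*cos(285) - 14*sin(285) = 13.2641
y' = -1*sin(285) + 14*cos(285) = 4.5894
z' = 7

(13.2641, 4.5894, 7)


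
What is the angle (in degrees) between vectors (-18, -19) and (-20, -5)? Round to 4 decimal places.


dot = -18*-20 + -19*-5 = 455
|u| = 26.1725, |v| = 20.6155
cos(angle) = 0.8433
angle = 32.5119 degrees

32.5119 degrees


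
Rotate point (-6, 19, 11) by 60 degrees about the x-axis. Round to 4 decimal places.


x' = -6
y' = 19*cos(60) - 11*sin(60) = -0.0263
z' = 19*sin(60) + 11*cos(60) = 21.9545

(-6, -0.0263, 21.9545)


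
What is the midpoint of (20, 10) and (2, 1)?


Midpoint = ((20+2)/2, (10+1)/2) = (11, 5.5)

(11, 5.5)


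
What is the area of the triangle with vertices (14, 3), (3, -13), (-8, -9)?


Area = |x1(y2-y3) + x2(y3-y1) + x3(y1-y2)| / 2
= |14*(-13--9) + 3*(-9-3) + -8*(3--13)| / 2
= 110

110


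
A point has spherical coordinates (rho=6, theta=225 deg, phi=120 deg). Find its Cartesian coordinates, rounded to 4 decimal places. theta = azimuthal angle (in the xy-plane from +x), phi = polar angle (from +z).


x = 6 * sin(120) * cos(225) = -3.6742
y = 6 * sin(120) * sin(225) = -3.6742
z = 6 * cos(120) = -3

(-3.6742, -3.6742, -3)


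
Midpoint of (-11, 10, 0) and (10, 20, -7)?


Midpoint = ((-11+10)/2, (10+20)/2, (0+-7)/2) = (-0.5, 15, -3.5)

(-0.5, 15, -3.5)


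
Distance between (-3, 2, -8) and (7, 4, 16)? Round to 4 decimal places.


d = sqrt((7--3)^2 + (4-2)^2 + (16--8)^2) = 26.0768

26.0768


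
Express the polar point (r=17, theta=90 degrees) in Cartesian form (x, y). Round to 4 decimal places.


x = 17 * cos(90) = 0
y = 17 * sin(90) = 17

(0, 17)


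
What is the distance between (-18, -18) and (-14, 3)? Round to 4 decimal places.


d = sqrt((-14--18)^2 + (3--18)^2) = 21.3776

21.3776


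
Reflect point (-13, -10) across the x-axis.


Reflection across x-axis: (x, y) -> (x, -y)
(-13, -10) -> (-13, 10)

(-13, 10)


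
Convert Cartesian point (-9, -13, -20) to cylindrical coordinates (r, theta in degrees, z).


r = sqrt((-9)^2 + (-13)^2) = 15.8114
theta = atan2(-13, -9) = 235.3048 deg
z = -20

r = 15.8114, theta = 235.3048 deg, z = -20


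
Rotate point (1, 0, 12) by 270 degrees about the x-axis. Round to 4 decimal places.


x' = 1
y' = 0*cos(270) - 12*sin(270) = 12
z' = 0*sin(270) + 12*cos(270) = 0

(1, 12, 0)


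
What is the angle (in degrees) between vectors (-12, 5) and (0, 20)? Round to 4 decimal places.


dot = -12*0 + 5*20 = 100
|u| = 13, |v| = 20
cos(angle) = 0.3846
angle = 67.3801 degrees

67.3801 degrees


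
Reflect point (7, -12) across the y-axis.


Reflection across y-axis: (x, y) -> (-x, y)
(7, -12) -> (-7, -12)

(-7, -12)


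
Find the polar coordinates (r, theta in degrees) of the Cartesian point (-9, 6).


r = sqrt((-9)^2 + 6^2) = 10.8167
theta = atan2(6, -9) = 146.3099 degrees

r = 10.8167, theta = 146.3099 degrees


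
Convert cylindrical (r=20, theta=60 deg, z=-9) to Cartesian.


x = 20 * cos(60) = 10
y = 20 * sin(60) = 17.3205
z = -9

(10, 17.3205, -9)


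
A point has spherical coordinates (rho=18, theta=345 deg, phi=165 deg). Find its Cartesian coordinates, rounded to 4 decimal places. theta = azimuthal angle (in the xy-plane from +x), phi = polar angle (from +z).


x = 18 * sin(165) * cos(345) = 4.5
y = 18 * sin(165) * sin(345) = -1.2058
z = 18 * cos(165) = -17.3867

(4.5, -1.2058, -17.3867)


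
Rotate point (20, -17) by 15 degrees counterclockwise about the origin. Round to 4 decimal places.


x' = 20*cos(15) - -17*sin(15) = 23.7184
y' = 20*sin(15) + -17*cos(15) = -11.2444

(23.7184, -11.2444)


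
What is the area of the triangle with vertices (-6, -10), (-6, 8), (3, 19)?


Area = |x1(y2-y3) + x2(y3-y1) + x3(y1-y2)| / 2
= |-6*(8-19) + -6*(19--10) + 3*(-10-8)| / 2
= 81

81


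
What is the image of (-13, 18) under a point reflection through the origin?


Reflection through origin: (x, y) -> (-x, -y)
(-13, 18) -> (13, -18)

(13, -18)


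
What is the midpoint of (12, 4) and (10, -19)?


Midpoint = ((12+10)/2, (4+-19)/2) = (11, -7.5)

(11, -7.5)


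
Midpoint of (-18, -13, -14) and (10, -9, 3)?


Midpoint = ((-18+10)/2, (-13+-9)/2, (-14+3)/2) = (-4, -11, -5.5)

(-4, -11, -5.5)


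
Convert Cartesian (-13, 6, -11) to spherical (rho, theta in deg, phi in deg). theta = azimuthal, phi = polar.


rho = sqrt((-13)^2 + 6^2 + (-11)^2) = 18.0555
theta = atan2(6, -13) = 155.2249 deg
phi = acos(-11/18.0555) = 127.5341 deg

rho = 18.0555, theta = 155.2249 deg, phi = 127.5341 deg


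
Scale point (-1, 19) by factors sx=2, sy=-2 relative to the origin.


Scaling: (x*sx, y*sy) = (-1*2, 19*-2) = (-2, -38)

(-2, -38)


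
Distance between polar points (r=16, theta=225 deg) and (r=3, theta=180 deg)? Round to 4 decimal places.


d = sqrt(r1^2 + r2^2 - 2*r1*r2*cos(t2-t1))
d = sqrt(16^2 + 3^2 - 2*16*3*cos(180-225)) = 14.0399

14.0399


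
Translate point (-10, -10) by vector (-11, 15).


Translation: (x+dx, y+dy) = (-10+-11, -10+15) = (-21, 5)

(-21, 5)


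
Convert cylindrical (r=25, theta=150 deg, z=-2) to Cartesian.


x = 25 * cos(150) = -21.6506
y = 25 * sin(150) = 12.5
z = -2

(-21.6506, 12.5, -2)


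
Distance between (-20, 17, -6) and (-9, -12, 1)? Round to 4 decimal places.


d = sqrt((-9--20)^2 + (-12-17)^2 + (1--6)^2) = 31.7962

31.7962


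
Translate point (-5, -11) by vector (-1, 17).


Translation: (x+dx, y+dy) = (-5+-1, -11+17) = (-6, 6)

(-6, 6)


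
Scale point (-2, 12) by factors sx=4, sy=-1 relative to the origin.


Scaling: (x*sx, y*sy) = (-2*4, 12*-1) = (-8, -12)

(-8, -12)


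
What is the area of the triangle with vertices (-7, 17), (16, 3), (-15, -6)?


Area = |x1(y2-y3) + x2(y3-y1) + x3(y1-y2)| / 2
= |-7*(3--6) + 16*(-6-17) + -15*(17-3)| / 2
= 320.5

320.5


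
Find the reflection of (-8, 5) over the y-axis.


Reflection across y-axis: (x, y) -> (-x, y)
(-8, 5) -> (8, 5)

(8, 5)


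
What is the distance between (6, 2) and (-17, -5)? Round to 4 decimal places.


d = sqrt((-17-6)^2 + (-5-2)^2) = 24.0416

24.0416


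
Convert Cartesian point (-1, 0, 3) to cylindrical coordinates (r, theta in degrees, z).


r = sqrt((-1)^2 + 0^2) = 1
theta = atan2(0, -1) = 180 deg
z = 3

r = 1, theta = 180 deg, z = 3


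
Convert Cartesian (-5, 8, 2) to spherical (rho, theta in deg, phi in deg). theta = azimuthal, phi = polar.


rho = sqrt((-5)^2 + 8^2 + 2^2) = 9.6437
theta = atan2(8, -5) = 122.0054 deg
phi = acos(2/9.6437) = 78.0305 deg

rho = 9.6437, theta = 122.0054 deg, phi = 78.0305 deg


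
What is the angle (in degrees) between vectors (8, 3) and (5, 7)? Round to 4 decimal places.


dot = 8*5 + 3*7 = 61
|u| = 8.544, |v| = 8.6023
cos(angle) = 0.83
angle = 33.9063 degrees

33.9063 degrees


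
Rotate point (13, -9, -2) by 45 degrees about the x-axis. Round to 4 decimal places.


x' = 13
y' = -9*cos(45) - -2*sin(45) = -4.9497
z' = -9*sin(45) + -2*cos(45) = -7.7782

(13, -4.9497, -7.7782)


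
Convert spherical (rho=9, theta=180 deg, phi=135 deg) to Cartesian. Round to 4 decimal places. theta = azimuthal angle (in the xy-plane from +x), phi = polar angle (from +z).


x = 9 * sin(135) * cos(180) = -6.364
y = 9 * sin(135) * sin(180) = 0
z = 9 * cos(135) = -6.364

(-6.364, 0, -6.364)


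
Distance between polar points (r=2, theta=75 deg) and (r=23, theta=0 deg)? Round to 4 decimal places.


d = sqrt(r1^2 + r2^2 - 2*r1*r2*cos(t2-t1))
d = sqrt(2^2 + 23^2 - 2*2*23*cos(0-75)) = 22.5652

22.5652


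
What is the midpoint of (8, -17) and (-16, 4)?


Midpoint = ((8+-16)/2, (-17+4)/2) = (-4, -6.5)

(-4, -6.5)


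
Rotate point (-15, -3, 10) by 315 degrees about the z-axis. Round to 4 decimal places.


x' = -15*cos(315) - -3*sin(315) = -12.7279
y' = -15*sin(315) + -3*cos(315) = 8.4853
z' = 10

(-12.7279, 8.4853, 10)


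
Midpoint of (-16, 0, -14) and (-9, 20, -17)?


Midpoint = ((-16+-9)/2, (0+20)/2, (-14+-17)/2) = (-12.5, 10, -15.5)

(-12.5, 10, -15.5)


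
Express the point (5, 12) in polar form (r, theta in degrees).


r = sqrt(5^2 + 12^2) = 13
theta = atan2(12, 5) = 67.3801 degrees

r = 13, theta = 67.3801 degrees


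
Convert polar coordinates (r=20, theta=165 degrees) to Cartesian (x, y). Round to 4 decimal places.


x = 20 * cos(165) = -19.3185
y = 20 * sin(165) = 5.1764

(-19.3185, 5.1764)


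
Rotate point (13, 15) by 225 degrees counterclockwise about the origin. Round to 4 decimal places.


x' = 13*cos(225) - 15*sin(225) = 1.4142
y' = 13*sin(225) + 15*cos(225) = -19.799

(1.4142, -19.799)


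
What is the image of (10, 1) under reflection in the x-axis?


Reflection across x-axis: (x, y) -> (x, -y)
(10, 1) -> (10, -1)

(10, -1)


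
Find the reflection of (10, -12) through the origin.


Reflection through origin: (x, y) -> (-x, -y)
(10, -12) -> (-10, 12)

(-10, 12)


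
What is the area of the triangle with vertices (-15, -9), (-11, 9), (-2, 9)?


Area = |x1(y2-y3) + x2(y3-y1) + x3(y1-y2)| / 2
= |-15*(9-9) + -11*(9--9) + -2*(-9-9)| / 2
= 81

81


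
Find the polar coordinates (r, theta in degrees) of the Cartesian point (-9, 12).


r = sqrt((-9)^2 + 12^2) = 15
theta = atan2(12, -9) = 126.8699 degrees

r = 15, theta = 126.8699 degrees


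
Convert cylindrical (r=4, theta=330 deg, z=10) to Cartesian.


x = 4 * cos(330) = 3.4641
y = 4 * sin(330) = -2
z = 10

(3.4641, -2, 10)


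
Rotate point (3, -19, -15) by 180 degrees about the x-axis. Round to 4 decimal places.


x' = 3
y' = -19*cos(180) - -15*sin(180) = 19
z' = -19*sin(180) + -15*cos(180) = 15

(3, 19, 15)


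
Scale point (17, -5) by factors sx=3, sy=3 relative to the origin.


Scaling: (x*sx, y*sy) = (17*3, -5*3) = (51, -15)

(51, -15)


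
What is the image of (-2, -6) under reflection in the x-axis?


Reflection across x-axis: (x, y) -> (x, -y)
(-2, -6) -> (-2, 6)

(-2, 6)


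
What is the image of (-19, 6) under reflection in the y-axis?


Reflection across y-axis: (x, y) -> (-x, y)
(-19, 6) -> (19, 6)

(19, 6)


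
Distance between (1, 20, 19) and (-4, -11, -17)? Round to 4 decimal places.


d = sqrt((-4-1)^2 + (-11-20)^2 + (-17-19)^2) = 47.7703

47.7703


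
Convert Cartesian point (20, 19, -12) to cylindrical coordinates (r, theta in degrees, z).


r = sqrt(20^2 + 19^2) = 27.5862
theta = atan2(19, 20) = 43.5312 deg
z = -12

r = 27.5862, theta = 43.5312 deg, z = -12


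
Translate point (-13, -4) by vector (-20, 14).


Translation: (x+dx, y+dy) = (-13+-20, -4+14) = (-33, 10)

(-33, 10)


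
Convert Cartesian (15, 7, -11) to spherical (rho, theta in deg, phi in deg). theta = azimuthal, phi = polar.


rho = sqrt(15^2 + 7^2 + (-11)^2) = 19.8746
theta = atan2(7, 15) = 25.0169 deg
phi = acos(-11/19.8746) = 123.6054 deg

rho = 19.8746, theta = 25.0169 deg, phi = 123.6054 deg


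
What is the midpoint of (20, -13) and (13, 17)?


Midpoint = ((20+13)/2, (-13+17)/2) = (16.5, 2)

(16.5, 2)


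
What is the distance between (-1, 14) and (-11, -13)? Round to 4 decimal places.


d = sqrt((-11--1)^2 + (-13-14)^2) = 28.7924

28.7924


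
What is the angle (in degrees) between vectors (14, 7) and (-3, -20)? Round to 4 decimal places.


dot = 14*-3 + 7*-20 = -182
|u| = 15.6525, |v| = 20.2237
cos(angle) = -0.5749
angle = 125.0958 degrees

125.0958 degrees


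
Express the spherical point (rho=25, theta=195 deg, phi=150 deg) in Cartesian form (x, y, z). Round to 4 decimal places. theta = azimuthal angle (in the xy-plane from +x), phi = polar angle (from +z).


x = 25 * sin(150) * cos(195) = -12.0741
y = 25 * sin(150) * sin(195) = -3.2352
z = 25 * cos(150) = -21.6506

(-12.0741, -3.2352, -21.6506)


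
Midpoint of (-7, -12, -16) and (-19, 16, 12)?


Midpoint = ((-7+-19)/2, (-12+16)/2, (-16+12)/2) = (-13, 2, -2)

(-13, 2, -2)


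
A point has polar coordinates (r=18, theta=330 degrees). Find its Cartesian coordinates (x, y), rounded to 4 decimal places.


x = 18 * cos(330) = 15.5885
y = 18 * sin(330) = -9

(15.5885, -9)


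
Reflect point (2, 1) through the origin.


Reflection through origin: (x, y) -> (-x, -y)
(2, 1) -> (-2, -1)

(-2, -1)


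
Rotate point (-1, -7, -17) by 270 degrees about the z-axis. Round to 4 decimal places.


x' = -1*cos(270) - -7*sin(270) = -7
y' = -1*sin(270) + -7*cos(270) = 1
z' = -17

(-7, 1, -17)


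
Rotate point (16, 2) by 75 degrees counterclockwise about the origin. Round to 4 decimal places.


x' = 16*cos(75) - 2*sin(75) = 2.2093
y' = 16*sin(75) + 2*cos(75) = 15.9725

(2.2093, 15.9725)


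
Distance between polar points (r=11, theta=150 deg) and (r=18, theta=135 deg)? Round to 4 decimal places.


d = sqrt(r1^2 + r2^2 - 2*r1*r2*cos(t2-t1))
d = sqrt(11^2 + 18^2 - 2*11*18*cos(135-150)) = 7.9053

7.9053


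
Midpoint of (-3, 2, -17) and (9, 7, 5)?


Midpoint = ((-3+9)/2, (2+7)/2, (-17+5)/2) = (3, 4.5, -6)

(3, 4.5, -6)


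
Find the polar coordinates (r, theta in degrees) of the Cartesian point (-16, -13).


r = sqrt((-16)^2 + (-13)^2) = 20.6155
theta = atan2(-13, -16) = 219.0939 degrees

r = 20.6155, theta = 219.0939 degrees


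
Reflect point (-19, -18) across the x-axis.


Reflection across x-axis: (x, y) -> (x, -y)
(-19, -18) -> (-19, 18)

(-19, 18)


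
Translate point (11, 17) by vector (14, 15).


Translation: (x+dx, y+dy) = (11+14, 17+15) = (25, 32)

(25, 32)


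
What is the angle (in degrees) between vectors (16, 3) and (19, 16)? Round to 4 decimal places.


dot = 16*19 + 3*16 = 352
|u| = 16.2788, |v| = 24.8395
cos(angle) = 0.8705
angle = 29.4813 degrees

29.4813 degrees


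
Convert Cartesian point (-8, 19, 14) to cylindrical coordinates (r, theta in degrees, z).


r = sqrt((-8)^2 + 19^2) = 20.6155
theta = atan2(19, -8) = 112.8337 deg
z = 14

r = 20.6155, theta = 112.8337 deg, z = 14


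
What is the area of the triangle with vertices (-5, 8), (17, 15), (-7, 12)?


Area = |x1(y2-y3) + x2(y3-y1) + x3(y1-y2)| / 2
= |-5*(15-12) + 17*(12-8) + -7*(8-15)| / 2
= 51

51


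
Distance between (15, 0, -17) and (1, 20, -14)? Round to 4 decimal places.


d = sqrt((1-15)^2 + (20-0)^2 + (-14--17)^2) = 24.5967

24.5967


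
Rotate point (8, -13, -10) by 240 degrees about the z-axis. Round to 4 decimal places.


x' = 8*cos(240) - -13*sin(240) = -15.2583
y' = 8*sin(240) + -13*cos(240) = -0.4282
z' = -10

(-15.2583, -0.4282, -10)


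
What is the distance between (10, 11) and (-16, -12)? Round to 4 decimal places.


d = sqrt((-16-10)^2 + (-12-11)^2) = 34.7131

34.7131


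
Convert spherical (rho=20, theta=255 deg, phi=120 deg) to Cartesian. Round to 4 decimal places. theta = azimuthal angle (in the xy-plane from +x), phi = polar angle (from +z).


x = 20 * sin(120) * cos(255) = -4.4829
y = 20 * sin(120) * sin(255) = -16.7303
z = 20 * cos(120) = -10

(-4.4829, -16.7303, -10)


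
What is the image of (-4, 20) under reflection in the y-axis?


Reflection across y-axis: (x, y) -> (-x, y)
(-4, 20) -> (4, 20)

(4, 20)


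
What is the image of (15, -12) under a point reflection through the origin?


Reflection through origin: (x, y) -> (-x, -y)
(15, -12) -> (-15, 12)

(-15, 12)


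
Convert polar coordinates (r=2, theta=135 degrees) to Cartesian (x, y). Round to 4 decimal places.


x = 2 * cos(135) = -1.4142
y = 2 * sin(135) = 1.4142

(-1.4142, 1.4142)


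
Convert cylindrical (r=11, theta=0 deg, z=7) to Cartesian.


x = 11 * cos(0) = 11
y = 11 * sin(0) = 0
z = 7

(11, 0, 7)


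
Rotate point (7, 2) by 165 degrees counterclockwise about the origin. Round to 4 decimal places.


x' = 7*cos(165) - 2*sin(165) = -7.2791
y' = 7*sin(165) + 2*cos(165) = -0.1201

(-7.2791, -0.1201)


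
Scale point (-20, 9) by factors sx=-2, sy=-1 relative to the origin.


Scaling: (x*sx, y*sy) = (-20*-2, 9*-1) = (40, -9)

(40, -9)


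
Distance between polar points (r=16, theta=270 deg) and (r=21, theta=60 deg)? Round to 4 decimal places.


d = sqrt(r1^2 + r2^2 - 2*r1*r2*cos(t2-t1))
d = sqrt(16^2 + 21^2 - 2*16*21*cos(60-270)) = 35.7627

35.7627


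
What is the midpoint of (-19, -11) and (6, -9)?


Midpoint = ((-19+6)/2, (-11+-9)/2) = (-6.5, -10)

(-6.5, -10)


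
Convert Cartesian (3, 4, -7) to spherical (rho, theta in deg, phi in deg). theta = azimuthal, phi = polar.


rho = sqrt(3^2 + 4^2 + (-7)^2) = 8.6023
theta = atan2(4, 3) = 53.1301 deg
phi = acos(-7/8.6023) = 144.4623 deg

rho = 8.6023, theta = 53.1301 deg, phi = 144.4623 deg


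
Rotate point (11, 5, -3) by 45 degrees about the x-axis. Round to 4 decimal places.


x' = 11
y' = 5*cos(45) - -3*sin(45) = 5.6569
z' = 5*sin(45) + -3*cos(45) = 1.4142

(11, 5.6569, 1.4142)


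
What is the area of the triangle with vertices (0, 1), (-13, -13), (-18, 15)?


Area = |x1(y2-y3) + x2(y3-y1) + x3(y1-y2)| / 2
= |0*(-13-15) + -13*(15-1) + -18*(1--13)| / 2
= 217

217


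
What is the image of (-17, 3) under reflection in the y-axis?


Reflection across y-axis: (x, y) -> (-x, y)
(-17, 3) -> (17, 3)

(17, 3)


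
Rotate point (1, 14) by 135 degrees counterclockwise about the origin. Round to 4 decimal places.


x' = 1*cos(135) - 14*sin(135) = -10.6066
y' = 1*sin(135) + 14*cos(135) = -9.1924

(-10.6066, -9.1924)


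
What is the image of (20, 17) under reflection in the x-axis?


Reflection across x-axis: (x, y) -> (x, -y)
(20, 17) -> (20, -17)

(20, -17)


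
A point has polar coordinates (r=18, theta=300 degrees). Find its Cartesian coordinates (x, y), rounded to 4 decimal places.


x = 18 * cos(300) = 9
y = 18 * sin(300) = -15.5885

(9, -15.5885)


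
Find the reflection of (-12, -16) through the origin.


Reflection through origin: (x, y) -> (-x, -y)
(-12, -16) -> (12, 16)

(12, 16)


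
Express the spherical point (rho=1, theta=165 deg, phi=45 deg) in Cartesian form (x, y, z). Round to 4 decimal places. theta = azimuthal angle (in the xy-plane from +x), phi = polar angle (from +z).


x = 1 * sin(45) * cos(165) = -0.683
y = 1 * sin(45) * sin(165) = 0.183
z = 1 * cos(45) = 0.7071

(-0.683, 0.183, 0.7071)


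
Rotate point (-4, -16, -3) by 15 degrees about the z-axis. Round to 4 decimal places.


x' = -4*cos(15) - -16*sin(15) = 0.2774
y' = -4*sin(15) + -16*cos(15) = -16.4901
z' = -3

(0.2774, -16.4901, -3)


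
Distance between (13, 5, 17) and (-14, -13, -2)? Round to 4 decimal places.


d = sqrt((-14-13)^2 + (-13-5)^2 + (-2-17)^2) = 37.6032

37.6032


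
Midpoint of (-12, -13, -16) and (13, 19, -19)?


Midpoint = ((-12+13)/2, (-13+19)/2, (-16+-19)/2) = (0.5, 3, -17.5)

(0.5, 3, -17.5)


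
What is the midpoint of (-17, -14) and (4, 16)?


Midpoint = ((-17+4)/2, (-14+16)/2) = (-6.5, 1)

(-6.5, 1)


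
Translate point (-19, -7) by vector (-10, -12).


Translation: (x+dx, y+dy) = (-19+-10, -7+-12) = (-29, -19)

(-29, -19)
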